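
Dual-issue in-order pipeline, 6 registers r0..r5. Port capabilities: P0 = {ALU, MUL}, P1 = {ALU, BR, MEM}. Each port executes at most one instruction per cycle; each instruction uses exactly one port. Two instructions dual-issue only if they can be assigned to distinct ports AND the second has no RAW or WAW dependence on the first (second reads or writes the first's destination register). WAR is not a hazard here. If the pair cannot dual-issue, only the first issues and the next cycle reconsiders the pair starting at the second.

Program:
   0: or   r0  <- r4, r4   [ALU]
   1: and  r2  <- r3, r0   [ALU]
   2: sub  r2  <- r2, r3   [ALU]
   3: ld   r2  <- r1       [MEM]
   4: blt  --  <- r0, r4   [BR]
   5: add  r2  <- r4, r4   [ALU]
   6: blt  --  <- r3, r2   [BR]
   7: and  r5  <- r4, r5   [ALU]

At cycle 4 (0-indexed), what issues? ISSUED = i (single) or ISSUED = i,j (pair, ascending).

ISSUED = 4,5

#0 head=0: or i0 RAW r0
#1 head=1: and i1 RAW+WAW r2
#2 head=2: sub i2 WAW r2
#3 head=3: ld i3 no-port MEM/BR
#4 head=4: blt+add i4,i5 dual
#5 head=6: blt+and i6,i7 dual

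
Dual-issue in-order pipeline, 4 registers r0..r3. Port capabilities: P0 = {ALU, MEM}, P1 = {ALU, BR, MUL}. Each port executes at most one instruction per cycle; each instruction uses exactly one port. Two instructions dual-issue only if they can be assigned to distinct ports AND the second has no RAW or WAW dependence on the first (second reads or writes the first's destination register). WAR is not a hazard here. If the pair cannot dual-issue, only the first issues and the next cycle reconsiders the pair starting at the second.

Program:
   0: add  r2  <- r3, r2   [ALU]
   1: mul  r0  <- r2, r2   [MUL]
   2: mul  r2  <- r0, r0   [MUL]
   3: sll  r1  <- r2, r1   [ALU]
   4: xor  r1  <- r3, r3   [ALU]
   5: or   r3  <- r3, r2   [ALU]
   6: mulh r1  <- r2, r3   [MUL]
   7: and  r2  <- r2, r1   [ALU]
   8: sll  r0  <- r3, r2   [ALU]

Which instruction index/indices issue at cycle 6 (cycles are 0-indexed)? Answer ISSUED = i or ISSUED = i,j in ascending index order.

#0 head=0: add.ALU i0 RAW r2
#1 head=1: mul.MUL i1 no-port MUL/MUL
#2 head=2: mul.MUL i2 RAW r2
#3 head=3: sll.ALU i3 WAW r1
#4 head=4: xor.ALU/or.ALU i4&i5 2-wide
#5 head=6: mulh.MUL i6 RAW r1
#6 head=7: and.ALU i7 RAW r2
#7 head=8: sll.ALU i8 tail

ISSUED = 7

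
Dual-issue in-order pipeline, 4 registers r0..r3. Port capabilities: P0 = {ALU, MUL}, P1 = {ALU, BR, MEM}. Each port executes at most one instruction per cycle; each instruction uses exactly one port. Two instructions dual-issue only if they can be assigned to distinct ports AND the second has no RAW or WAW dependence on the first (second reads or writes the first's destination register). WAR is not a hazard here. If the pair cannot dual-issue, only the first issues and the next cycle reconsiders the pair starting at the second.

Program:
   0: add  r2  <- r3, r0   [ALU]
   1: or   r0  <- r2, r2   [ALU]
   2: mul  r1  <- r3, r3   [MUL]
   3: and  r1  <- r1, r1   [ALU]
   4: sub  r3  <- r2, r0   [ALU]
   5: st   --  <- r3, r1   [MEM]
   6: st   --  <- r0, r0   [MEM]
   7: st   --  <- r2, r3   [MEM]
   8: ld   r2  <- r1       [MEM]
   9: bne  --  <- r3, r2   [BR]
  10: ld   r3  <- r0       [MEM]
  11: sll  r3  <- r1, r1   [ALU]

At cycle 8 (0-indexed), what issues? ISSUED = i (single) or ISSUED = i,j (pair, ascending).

ISSUED = 10

#0 head=0: add i0 RAW r2
#1 head=1: or;mul i1&i2 2-wide
#2 head=3: and;sub i3&i4 2-wide
#3 head=5: st i5 no-port MEM/MEM
#4 head=6: st i6 no-port MEM/MEM
#5 head=7: st i7 no-port MEM/MEM
#6 head=8: ld i8 no-port MEM/BR
#7 head=9: bne i9 no-port BR/MEM
#8 head=10: ld i10 WAW r3
#9 head=11: sll i11 tail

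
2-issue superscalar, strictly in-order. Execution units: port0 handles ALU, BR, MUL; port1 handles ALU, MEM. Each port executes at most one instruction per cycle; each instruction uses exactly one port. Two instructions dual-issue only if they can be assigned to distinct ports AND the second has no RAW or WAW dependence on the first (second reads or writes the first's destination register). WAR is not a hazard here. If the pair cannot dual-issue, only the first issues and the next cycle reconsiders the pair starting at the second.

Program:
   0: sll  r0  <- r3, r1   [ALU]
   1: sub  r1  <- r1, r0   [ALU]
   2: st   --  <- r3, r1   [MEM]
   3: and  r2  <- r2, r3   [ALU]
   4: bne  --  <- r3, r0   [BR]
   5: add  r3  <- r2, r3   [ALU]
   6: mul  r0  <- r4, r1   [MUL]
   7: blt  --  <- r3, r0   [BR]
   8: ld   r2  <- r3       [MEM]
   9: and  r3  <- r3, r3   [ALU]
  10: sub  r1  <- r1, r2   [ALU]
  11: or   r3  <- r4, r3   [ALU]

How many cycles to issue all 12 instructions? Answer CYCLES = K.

CYCLES = 8

0. sll @i0  | RAW r0
1. sub @i1  | RAW r1
2. st and @i2+i3  | pair
3. bne add @i4+i5  | pair
4. mul @i6  | no-port MUL/BR
5. blt ld @i7+i8  | pair
6. and sub @i9+i10  | pair
7. or @i11  | tail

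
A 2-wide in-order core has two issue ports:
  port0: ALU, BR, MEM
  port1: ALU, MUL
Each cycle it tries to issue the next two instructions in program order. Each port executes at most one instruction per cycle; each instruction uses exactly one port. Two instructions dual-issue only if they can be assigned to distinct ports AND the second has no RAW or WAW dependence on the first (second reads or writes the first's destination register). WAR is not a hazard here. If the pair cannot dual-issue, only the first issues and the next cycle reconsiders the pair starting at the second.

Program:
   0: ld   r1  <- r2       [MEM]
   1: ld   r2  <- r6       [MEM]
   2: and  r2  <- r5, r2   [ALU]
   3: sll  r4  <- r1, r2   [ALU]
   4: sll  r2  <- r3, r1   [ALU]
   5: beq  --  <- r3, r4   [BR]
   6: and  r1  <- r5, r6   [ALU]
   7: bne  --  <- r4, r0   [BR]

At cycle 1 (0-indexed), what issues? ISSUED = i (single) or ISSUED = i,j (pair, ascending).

c0: i0 ld.MEM  no-port MEM/MEM
c1: i1 ld.MEM  RAW+WAW r2
c2: i2 and.ALU  RAW r2
c3: i3+i4 sll.ALU;sll.ALU  pair
c4: i5+i6 beq.BR;and.ALU  pair
c5: i7 bne.BR  tail

ISSUED = 1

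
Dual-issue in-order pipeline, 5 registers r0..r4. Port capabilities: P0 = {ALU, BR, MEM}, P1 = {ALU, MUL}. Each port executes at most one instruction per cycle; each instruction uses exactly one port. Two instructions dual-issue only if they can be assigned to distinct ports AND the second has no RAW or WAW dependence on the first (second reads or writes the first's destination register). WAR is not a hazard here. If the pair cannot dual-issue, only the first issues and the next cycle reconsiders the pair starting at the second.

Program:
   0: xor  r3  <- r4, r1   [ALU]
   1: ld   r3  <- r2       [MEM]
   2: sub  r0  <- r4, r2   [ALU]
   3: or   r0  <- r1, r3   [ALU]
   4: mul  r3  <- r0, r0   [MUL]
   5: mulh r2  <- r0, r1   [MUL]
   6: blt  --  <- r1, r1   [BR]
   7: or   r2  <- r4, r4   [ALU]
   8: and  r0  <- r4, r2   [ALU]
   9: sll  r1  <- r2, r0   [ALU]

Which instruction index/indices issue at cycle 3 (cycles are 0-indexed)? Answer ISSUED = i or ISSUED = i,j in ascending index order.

ISSUED = 4

#0 head=0: xor.ALU i0 WAW r3
#1 head=1: ld.MEM;sub.ALU i1&i2 2-wide
#2 head=3: or.ALU i3 RAW r0
#3 head=4: mul.MUL i4 no-port MUL/MUL
#4 head=5: mulh.MUL;blt.BR i5&i6 2-wide
#5 head=7: or.ALU i7 RAW r2
#6 head=8: and.ALU i8 RAW r0
#7 head=9: sll.ALU i9 tail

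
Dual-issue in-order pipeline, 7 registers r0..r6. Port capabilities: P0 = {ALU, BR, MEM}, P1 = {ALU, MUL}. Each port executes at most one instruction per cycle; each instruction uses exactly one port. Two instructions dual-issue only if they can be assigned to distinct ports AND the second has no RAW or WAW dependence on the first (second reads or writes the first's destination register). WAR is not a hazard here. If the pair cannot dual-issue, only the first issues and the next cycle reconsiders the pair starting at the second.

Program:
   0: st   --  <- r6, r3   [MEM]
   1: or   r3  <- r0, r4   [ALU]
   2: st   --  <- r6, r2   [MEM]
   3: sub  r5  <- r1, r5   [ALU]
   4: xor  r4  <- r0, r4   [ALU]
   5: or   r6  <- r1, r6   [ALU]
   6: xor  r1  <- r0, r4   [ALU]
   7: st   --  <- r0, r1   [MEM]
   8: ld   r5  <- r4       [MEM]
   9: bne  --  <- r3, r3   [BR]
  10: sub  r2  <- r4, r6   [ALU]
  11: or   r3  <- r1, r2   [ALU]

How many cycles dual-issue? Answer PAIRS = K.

PAIRS = 4

c0: i0/i1 st or  2-wide
c1: i2/i3 st sub  2-wide
c2: i4/i5 xor or  2-wide
c3: i6 xor  RAW r1
c4: i7 st  no-port MEM/MEM
c5: i8 ld  no-port MEM/BR
c6: i9/i10 bne sub  2-wide
c7: i11 or  tail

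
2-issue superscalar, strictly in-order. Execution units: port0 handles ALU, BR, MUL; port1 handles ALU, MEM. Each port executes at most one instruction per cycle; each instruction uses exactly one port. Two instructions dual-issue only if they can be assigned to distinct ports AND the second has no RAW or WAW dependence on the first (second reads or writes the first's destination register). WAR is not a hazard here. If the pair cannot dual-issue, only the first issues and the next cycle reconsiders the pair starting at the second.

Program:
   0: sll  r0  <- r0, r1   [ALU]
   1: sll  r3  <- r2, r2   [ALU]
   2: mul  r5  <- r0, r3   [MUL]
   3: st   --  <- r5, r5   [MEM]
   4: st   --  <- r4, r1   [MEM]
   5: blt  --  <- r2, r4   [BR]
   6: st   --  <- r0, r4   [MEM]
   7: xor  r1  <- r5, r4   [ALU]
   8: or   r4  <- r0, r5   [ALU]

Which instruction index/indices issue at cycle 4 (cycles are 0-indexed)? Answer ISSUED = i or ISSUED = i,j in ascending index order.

[0] i0,i1  sll;sll  -- 2-wide
[1] i2  mul  -- RAW r5
[2] i3  st  -- no-port MEM/MEM
[3] i4,i5  st;blt  -- 2-wide
[4] i6,i7  st;xor  -- 2-wide
[5] i8  or  -- tail

ISSUED = 6,7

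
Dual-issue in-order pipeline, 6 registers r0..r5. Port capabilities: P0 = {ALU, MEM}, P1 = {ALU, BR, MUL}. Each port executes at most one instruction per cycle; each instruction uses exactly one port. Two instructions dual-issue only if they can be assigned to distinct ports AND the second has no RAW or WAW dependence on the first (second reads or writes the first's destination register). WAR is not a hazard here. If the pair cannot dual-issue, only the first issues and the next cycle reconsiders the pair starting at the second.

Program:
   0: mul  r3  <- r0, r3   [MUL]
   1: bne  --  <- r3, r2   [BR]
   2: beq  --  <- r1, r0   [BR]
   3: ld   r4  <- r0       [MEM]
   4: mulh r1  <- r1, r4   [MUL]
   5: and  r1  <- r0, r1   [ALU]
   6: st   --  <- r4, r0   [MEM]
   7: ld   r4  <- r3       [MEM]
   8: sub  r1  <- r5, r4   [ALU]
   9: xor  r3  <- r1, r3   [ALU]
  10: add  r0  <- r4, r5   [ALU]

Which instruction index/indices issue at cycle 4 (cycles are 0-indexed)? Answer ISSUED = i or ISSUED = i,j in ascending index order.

ISSUED = 5,6

[0] i0  mul.MUL  -- no-port MUL/BR
[1] i1  bne.BR  -- no-port BR/BR
[2] i2,i3  beq.BR/ld.MEM  -- pair
[3] i4  mulh.MUL  -- RAW+WAW r1
[4] i5,i6  and.ALU/st.MEM  -- pair
[5] i7  ld.MEM  -- RAW r4
[6] i8  sub.ALU  -- RAW r1
[7] i9,i10  xor.ALU/add.ALU  -- pair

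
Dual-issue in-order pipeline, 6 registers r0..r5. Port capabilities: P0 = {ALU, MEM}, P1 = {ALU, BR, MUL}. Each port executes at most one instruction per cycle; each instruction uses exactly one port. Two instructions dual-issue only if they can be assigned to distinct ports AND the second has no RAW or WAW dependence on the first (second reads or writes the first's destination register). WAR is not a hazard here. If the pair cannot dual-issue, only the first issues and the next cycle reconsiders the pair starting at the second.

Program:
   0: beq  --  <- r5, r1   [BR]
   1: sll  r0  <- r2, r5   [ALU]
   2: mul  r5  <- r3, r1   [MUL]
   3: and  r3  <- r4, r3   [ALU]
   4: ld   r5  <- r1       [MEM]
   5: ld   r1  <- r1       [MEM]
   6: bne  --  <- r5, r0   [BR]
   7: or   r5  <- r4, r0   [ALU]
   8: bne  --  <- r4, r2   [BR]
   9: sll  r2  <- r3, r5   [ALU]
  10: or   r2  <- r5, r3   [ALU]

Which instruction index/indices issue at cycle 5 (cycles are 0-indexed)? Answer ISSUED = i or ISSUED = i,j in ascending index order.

t=0 i0&i1:beq+sll ; 2-wide
t=1 i2&i3:mul+and ; 2-wide
t=2 i4:ld ; no-port MEM/MEM
t=3 i5&i6:ld+bne ; 2-wide
t=4 i7&i8:or+bne ; 2-wide
t=5 i9:sll ; WAW r2
t=6 i10:or ; tail

ISSUED = 9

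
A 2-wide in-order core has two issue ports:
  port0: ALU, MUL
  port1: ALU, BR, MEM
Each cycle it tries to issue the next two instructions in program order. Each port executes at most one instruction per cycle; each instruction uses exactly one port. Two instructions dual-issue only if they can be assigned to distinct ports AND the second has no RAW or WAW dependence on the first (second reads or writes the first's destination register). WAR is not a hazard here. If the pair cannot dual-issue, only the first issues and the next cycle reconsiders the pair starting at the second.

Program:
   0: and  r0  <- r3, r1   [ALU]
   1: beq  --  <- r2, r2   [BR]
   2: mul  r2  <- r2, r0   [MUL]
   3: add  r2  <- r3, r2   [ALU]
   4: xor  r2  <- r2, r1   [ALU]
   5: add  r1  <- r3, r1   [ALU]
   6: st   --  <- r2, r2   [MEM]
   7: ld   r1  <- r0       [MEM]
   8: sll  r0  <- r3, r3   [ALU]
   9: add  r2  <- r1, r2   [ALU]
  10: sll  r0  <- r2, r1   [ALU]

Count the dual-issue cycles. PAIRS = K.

0. and;beq @i0&i1  | dual
1. mul @i2  | RAW+WAW r2
2. add @i3  | RAW+WAW r2
3. xor;add @i4&i5  | dual
4. st @i6  | no-port MEM/MEM
5. ld;sll @i7&i8  | dual
6. add @i9  | RAW r2
7. sll @i10  | tail

PAIRS = 3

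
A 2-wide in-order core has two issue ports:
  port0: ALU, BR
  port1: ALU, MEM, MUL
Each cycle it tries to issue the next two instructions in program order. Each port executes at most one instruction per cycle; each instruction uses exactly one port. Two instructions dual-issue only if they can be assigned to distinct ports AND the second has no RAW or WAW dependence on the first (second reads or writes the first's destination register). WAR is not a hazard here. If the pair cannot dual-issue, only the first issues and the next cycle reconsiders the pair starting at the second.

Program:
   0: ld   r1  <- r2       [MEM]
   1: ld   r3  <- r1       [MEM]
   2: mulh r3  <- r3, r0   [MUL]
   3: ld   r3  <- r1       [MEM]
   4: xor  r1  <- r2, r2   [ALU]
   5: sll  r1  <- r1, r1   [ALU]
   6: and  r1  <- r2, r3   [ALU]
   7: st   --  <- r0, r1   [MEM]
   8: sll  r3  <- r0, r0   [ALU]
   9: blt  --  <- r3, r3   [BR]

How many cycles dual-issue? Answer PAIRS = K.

PAIRS = 2

[0] i0  ld  -- no-port MEM/MEM
[1] i1  ld  -- no-port MEM/MUL
[2] i2  mulh  -- no-port MUL/MEM
[3] i3/i4  ld;xor  -- pair
[4] i5  sll  -- WAW r1
[5] i6  and  -- RAW r1
[6] i7/i8  st;sll  -- pair
[7] i9  blt  -- tail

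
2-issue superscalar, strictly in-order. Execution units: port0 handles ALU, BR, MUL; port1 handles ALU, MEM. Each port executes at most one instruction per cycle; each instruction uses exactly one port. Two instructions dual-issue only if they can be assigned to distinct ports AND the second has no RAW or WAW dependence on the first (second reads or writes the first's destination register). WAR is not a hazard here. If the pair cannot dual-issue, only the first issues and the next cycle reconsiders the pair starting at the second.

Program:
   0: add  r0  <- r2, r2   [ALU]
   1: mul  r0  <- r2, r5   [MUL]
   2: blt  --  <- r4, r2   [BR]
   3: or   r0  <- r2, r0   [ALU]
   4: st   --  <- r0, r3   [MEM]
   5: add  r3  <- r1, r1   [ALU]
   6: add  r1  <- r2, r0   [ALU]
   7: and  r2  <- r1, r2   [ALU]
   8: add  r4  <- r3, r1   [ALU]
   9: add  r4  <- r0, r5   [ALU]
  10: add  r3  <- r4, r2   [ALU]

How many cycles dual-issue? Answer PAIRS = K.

PAIRS = 3

0. add @i0  | WAW r0
1. mul @i1  | no-port MUL/BR
2. blt;or @i2+i3  | pair
3. st;add @i4+i5  | pair
4. add @i6  | RAW r1
5. and;add @i7+i8  | pair
6. add @i9  | RAW r4
7. add @i10  | tail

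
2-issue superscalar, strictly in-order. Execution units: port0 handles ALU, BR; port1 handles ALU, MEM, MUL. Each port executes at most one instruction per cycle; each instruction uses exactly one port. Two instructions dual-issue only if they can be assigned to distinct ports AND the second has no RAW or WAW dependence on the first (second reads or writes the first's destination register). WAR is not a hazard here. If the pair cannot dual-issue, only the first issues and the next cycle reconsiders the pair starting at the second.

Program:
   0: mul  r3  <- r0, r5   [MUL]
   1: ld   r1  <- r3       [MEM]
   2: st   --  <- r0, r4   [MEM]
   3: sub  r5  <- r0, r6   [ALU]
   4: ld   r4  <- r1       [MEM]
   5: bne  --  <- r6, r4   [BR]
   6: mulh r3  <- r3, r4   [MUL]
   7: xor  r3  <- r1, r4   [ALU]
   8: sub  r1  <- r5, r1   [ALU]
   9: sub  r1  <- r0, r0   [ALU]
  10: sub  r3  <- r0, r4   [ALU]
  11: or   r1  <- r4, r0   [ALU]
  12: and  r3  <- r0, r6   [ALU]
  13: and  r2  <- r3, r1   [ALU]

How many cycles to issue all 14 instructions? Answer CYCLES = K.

t=0 i0:mul.MUL ; no-port MUL/MEM
t=1 i1:ld.MEM ; no-port MEM/MEM
t=2 i2&i3:st.MEM/sub.ALU ; dual
t=3 i4:ld.MEM ; RAW r4
t=4 i5&i6:bne.BR/mulh.MUL ; dual
t=5 i7&i8:xor.ALU/sub.ALU ; dual
t=6 i9&i10:sub.ALU/sub.ALU ; dual
t=7 i11&i12:or.ALU/and.ALU ; dual
t=8 i13:and.ALU ; tail

CYCLES = 9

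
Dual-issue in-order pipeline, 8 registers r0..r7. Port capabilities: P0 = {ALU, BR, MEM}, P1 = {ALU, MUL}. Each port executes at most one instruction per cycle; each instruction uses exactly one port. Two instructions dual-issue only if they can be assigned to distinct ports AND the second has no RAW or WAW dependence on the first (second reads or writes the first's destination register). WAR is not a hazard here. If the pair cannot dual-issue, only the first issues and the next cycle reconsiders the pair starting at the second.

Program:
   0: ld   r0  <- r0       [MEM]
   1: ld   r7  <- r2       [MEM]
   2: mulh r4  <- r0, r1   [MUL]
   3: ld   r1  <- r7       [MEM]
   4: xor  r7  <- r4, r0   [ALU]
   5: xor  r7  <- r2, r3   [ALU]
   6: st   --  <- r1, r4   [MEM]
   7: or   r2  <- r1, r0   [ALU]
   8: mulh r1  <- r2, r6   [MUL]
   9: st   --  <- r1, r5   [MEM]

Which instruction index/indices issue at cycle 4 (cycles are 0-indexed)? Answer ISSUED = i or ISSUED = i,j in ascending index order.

ISSUED = 7

#0 head=0: ld i0 no-port MEM/MEM
#1 head=1: ld mulh i1+i2 pair
#2 head=3: ld xor i3+i4 pair
#3 head=5: xor st i5+i6 pair
#4 head=7: or i7 RAW r2
#5 head=8: mulh i8 RAW r1
#6 head=9: st i9 tail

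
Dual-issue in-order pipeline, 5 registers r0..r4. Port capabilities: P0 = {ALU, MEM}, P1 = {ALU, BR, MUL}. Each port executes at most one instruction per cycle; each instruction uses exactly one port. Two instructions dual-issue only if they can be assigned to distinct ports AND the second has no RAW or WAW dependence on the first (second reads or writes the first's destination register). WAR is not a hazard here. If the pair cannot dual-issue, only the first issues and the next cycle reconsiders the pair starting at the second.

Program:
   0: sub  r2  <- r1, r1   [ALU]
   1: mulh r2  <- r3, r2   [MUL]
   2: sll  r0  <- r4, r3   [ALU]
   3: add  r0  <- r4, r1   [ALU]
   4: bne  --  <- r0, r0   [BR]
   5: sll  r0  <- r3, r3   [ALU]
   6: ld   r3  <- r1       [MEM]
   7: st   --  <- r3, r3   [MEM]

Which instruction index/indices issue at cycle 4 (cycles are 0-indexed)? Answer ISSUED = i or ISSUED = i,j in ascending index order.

ISSUED = 6

0. sub @i0  | RAW+WAW r2
1. mulh sll @i1,i2  | dual
2. add @i3  | RAW r0
3. bne sll @i4,i5  | dual
4. ld @i6  | no-port MEM/MEM
5. st @i7  | tail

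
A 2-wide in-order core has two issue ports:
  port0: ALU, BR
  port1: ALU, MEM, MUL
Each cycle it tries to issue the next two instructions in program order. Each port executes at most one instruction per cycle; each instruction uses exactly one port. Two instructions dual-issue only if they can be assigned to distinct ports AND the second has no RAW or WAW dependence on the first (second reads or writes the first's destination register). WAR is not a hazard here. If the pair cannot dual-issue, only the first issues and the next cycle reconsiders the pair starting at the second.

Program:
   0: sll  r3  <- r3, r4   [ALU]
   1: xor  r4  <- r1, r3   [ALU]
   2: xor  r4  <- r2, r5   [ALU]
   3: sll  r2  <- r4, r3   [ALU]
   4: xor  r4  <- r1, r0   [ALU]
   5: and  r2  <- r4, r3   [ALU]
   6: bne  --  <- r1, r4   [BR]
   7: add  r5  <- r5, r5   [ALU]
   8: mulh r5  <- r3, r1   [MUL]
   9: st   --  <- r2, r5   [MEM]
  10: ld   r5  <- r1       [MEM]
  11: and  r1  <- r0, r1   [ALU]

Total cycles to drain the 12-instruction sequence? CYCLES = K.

  cy0 -> i0 (sll) RAW r3
  cy1 -> i1 (xor) WAW r4
  cy2 -> i2 (xor) RAW r4
  cy3 -> i3/i4 (sll/xor) dual
  cy4 -> i5/i6 (and/bne) dual
  cy5 -> i7 (add) WAW r5
  cy6 -> i8 (mulh) no-port MUL/MEM
  cy7 -> i9 (st) no-port MEM/MEM
  cy8 -> i10/i11 (ld/and) dual

CYCLES = 9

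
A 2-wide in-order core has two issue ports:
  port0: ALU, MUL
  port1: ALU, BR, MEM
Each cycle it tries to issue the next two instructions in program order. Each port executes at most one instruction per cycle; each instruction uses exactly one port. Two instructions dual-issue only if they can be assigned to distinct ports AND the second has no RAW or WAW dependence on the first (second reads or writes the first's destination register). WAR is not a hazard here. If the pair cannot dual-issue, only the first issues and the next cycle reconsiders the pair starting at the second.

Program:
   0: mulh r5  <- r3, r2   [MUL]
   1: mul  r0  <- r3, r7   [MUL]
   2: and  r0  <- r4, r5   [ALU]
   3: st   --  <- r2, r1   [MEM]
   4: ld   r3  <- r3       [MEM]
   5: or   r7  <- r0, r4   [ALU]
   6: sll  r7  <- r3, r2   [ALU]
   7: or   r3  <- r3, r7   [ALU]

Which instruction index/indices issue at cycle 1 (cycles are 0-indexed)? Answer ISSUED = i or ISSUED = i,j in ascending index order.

ISSUED = 1

c0: i0 mulh.MUL  no-port MUL/MUL
c1: i1 mul.MUL  WAW r0
c2: i2+i3 and.ALU+st.MEM  dual
c3: i4+i5 ld.MEM+or.ALU  dual
c4: i6 sll.ALU  RAW r7
c5: i7 or.ALU  tail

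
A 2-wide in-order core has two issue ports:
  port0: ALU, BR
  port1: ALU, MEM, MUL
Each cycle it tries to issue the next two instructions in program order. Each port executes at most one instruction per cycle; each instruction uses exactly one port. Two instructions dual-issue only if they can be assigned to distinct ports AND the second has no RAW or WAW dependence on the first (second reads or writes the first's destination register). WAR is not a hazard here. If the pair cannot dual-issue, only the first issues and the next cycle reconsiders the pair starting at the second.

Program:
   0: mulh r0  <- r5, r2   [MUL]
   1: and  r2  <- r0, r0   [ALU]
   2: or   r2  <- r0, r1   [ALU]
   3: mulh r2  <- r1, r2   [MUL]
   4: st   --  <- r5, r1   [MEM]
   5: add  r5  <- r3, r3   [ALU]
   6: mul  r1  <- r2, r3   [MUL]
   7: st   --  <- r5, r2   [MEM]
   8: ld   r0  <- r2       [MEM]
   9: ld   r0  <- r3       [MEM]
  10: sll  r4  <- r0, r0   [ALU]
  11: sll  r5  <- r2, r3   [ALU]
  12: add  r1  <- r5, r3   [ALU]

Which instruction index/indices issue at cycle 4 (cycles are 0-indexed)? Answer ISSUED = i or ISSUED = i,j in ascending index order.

t=0 i0:mulh ; RAW r0
t=1 i1:and ; WAW r2
t=2 i2:or ; RAW+WAW r2
t=3 i3:mulh ; no-port MUL/MEM
t=4 i4/i5:st+add ; dual
t=5 i6:mul ; no-port MUL/MEM
t=6 i7:st ; no-port MEM/MEM
t=7 i8:ld ; no-port MEM/MEM
t=8 i9:ld ; RAW r0
t=9 i10/i11:sll+sll ; dual
t=10 i12:add ; tail

ISSUED = 4,5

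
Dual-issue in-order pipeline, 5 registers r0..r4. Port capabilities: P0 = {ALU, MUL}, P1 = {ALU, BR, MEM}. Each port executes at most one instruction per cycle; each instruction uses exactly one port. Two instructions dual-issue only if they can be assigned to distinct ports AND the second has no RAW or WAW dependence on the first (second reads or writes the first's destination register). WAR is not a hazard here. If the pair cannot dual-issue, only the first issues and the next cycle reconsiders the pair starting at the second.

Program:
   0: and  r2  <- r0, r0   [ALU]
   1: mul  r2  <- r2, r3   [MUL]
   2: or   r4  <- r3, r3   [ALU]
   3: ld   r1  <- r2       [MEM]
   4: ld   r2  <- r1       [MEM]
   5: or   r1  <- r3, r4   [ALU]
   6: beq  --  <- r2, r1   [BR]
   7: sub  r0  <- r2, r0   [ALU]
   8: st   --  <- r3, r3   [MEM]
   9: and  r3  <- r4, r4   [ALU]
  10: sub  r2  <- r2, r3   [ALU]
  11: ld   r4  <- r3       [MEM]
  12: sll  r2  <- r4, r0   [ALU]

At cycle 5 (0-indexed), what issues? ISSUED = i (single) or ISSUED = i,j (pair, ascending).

c0: i0 and  RAW+WAW r2
c1: i1/i2 mul+or  2-wide
c2: i3 ld  no-port MEM/MEM
c3: i4/i5 ld+or  2-wide
c4: i6/i7 beq+sub  2-wide
c5: i8/i9 st+and  2-wide
c6: i10/i11 sub+ld  2-wide
c7: i12 sll  tail

ISSUED = 8,9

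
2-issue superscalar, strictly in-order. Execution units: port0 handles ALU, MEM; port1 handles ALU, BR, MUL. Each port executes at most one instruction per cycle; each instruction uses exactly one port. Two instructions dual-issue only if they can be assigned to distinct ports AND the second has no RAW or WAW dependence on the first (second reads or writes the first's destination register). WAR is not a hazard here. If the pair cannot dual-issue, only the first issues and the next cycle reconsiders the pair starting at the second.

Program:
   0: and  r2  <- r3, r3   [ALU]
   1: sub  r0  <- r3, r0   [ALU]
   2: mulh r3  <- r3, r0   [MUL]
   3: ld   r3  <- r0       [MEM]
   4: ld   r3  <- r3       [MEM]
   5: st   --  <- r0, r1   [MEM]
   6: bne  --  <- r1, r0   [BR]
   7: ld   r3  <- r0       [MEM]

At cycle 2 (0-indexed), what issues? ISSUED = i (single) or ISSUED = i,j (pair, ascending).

ISSUED = 3

t=0 i0&i1:and/sub ; pair
t=1 i2:mulh ; WAW r3
t=2 i3:ld ; no-port MEM/MEM
t=3 i4:ld ; no-port MEM/MEM
t=4 i5&i6:st/bne ; pair
t=5 i7:ld ; tail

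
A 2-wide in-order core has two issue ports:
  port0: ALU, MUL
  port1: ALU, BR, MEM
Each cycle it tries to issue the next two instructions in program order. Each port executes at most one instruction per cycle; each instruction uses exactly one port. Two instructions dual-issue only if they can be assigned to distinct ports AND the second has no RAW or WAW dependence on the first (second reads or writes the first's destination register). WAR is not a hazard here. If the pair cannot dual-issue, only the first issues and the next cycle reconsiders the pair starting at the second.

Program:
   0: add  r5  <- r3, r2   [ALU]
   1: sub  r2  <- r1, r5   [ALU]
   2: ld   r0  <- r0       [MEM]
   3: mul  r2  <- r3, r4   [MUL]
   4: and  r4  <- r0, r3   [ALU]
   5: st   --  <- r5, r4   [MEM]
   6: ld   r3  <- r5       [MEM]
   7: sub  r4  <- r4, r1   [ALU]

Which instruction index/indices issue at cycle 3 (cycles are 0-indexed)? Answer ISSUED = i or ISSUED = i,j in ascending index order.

c0: i0 add.ALU  RAW r5
c1: i1/i2 sub.ALU+ld.MEM  2-wide
c2: i3/i4 mul.MUL+and.ALU  2-wide
c3: i5 st.MEM  no-port MEM/MEM
c4: i6/i7 ld.MEM+sub.ALU  2-wide

ISSUED = 5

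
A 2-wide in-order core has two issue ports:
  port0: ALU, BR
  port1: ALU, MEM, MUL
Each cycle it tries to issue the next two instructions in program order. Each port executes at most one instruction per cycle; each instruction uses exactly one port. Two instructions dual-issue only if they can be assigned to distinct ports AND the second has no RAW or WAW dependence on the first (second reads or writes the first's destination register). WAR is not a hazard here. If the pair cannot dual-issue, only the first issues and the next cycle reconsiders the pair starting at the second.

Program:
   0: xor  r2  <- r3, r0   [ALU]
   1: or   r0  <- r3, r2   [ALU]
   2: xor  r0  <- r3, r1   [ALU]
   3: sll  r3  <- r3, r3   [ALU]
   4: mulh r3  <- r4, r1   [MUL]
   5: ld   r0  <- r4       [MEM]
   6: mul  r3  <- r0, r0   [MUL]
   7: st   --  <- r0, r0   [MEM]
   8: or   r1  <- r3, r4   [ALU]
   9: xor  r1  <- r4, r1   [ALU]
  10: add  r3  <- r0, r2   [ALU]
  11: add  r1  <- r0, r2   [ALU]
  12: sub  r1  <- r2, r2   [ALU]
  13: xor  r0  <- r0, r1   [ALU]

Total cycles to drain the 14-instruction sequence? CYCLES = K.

#0 head=0: xor.ALU i0 RAW r2
#1 head=1: or.ALU i1 WAW r0
#2 head=2: xor.ALU/sll.ALU i2+i3 pair
#3 head=4: mulh.MUL i4 no-port MUL/MEM
#4 head=5: ld.MEM i5 no-port MEM/MUL
#5 head=6: mul.MUL i6 no-port MUL/MEM
#6 head=7: st.MEM/or.ALU i7+i8 pair
#7 head=9: xor.ALU/add.ALU i9+i10 pair
#8 head=11: add.ALU i11 WAW r1
#9 head=12: sub.ALU i12 RAW r1
#10 head=13: xor.ALU i13 tail

CYCLES = 11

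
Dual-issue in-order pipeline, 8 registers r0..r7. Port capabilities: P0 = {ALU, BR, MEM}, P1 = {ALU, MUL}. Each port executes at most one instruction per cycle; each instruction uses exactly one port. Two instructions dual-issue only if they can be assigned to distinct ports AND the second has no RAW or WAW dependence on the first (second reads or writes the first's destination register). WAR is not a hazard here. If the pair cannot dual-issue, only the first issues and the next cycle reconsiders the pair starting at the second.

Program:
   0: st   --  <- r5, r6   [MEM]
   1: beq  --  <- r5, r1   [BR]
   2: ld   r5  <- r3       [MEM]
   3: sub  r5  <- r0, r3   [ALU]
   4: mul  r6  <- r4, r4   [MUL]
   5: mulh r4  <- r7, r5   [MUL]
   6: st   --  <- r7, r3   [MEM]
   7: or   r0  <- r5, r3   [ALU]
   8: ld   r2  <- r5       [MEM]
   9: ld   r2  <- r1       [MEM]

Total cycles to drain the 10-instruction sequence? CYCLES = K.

CYCLES = 7

0. st @i0  | no-port MEM/BR
1. beq @i1  | no-port BR/MEM
2. ld @i2  | WAW r5
3. sub mul @i3/i4  | 2-wide
4. mulh st @i5/i6  | 2-wide
5. or ld @i7/i8  | 2-wide
6. ld @i9  | tail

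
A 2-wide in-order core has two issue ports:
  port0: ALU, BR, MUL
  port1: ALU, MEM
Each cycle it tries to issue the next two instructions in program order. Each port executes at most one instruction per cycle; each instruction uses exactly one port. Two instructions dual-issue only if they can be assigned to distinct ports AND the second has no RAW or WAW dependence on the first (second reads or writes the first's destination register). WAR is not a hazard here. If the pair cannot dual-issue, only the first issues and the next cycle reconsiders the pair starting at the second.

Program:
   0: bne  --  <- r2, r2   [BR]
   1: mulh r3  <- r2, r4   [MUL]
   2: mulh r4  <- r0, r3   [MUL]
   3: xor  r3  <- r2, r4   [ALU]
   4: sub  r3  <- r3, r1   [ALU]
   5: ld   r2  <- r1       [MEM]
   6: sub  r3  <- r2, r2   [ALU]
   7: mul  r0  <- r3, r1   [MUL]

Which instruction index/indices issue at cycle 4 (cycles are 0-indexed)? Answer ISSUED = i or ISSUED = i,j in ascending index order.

ISSUED = 4,5

0. bne.BR @i0  | no-port BR/MUL
1. mulh.MUL @i1  | no-port MUL/MUL
2. mulh.MUL @i2  | RAW r4
3. xor.ALU @i3  | RAW+WAW r3
4. sub.ALU+ld.MEM @i4+i5  | pair
5. sub.ALU @i6  | RAW r3
6. mul.MUL @i7  | tail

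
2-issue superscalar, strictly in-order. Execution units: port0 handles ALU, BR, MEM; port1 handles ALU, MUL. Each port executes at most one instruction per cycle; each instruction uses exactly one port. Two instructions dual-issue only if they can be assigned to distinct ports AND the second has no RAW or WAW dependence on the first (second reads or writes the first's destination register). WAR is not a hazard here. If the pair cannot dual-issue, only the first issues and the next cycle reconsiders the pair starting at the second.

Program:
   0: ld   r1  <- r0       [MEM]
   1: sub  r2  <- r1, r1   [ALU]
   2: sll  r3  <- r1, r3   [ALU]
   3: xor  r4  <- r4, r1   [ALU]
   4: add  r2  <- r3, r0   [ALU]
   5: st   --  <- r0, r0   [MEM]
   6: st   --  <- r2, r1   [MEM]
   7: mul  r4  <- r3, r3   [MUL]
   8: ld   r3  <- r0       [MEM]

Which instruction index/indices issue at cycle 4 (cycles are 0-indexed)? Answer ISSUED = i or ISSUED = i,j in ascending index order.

ISSUED = 6,7

#0 head=0: ld.MEM i0 RAW r1
#1 head=1: sub.ALU+sll.ALU i1&i2 2-wide
#2 head=3: xor.ALU+add.ALU i3&i4 2-wide
#3 head=5: st.MEM i5 no-port MEM/MEM
#4 head=6: st.MEM+mul.MUL i6&i7 2-wide
#5 head=8: ld.MEM i8 tail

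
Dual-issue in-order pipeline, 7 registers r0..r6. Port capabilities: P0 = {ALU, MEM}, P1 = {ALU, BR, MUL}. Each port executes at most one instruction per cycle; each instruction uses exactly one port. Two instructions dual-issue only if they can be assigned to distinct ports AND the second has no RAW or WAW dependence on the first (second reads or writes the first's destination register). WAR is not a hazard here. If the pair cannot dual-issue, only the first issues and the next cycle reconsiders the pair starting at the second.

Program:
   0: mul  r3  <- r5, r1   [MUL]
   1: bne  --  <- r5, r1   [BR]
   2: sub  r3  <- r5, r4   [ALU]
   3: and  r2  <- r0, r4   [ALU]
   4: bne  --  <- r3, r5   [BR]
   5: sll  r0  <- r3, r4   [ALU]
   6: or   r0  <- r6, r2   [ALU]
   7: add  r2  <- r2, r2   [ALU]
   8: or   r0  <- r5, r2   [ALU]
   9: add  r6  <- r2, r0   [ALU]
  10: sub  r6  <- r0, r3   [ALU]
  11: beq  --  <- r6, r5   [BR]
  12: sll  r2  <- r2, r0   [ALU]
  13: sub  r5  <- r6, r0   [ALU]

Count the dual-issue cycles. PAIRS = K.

c0: i0 mul.MUL  no-port MUL/BR
c1: i1+i2 bne.BR;sub.ALU  pair
c2: i3+i4 and.ALU;bne.BR  pair
c3: i5 sll.ALU  WAW r0
c4: i6+i7 or.ALU;add.ALU  pair
c5: i8 or.ALU  RAW r0
c6: i9 add.ALU  WAW r6
c7: i10 sub.ALU  RAW r6
c8: i11+i12 beq.BR;sll.ALU  pair
c9: i13 sub.ALU  tail

PAIRS = 4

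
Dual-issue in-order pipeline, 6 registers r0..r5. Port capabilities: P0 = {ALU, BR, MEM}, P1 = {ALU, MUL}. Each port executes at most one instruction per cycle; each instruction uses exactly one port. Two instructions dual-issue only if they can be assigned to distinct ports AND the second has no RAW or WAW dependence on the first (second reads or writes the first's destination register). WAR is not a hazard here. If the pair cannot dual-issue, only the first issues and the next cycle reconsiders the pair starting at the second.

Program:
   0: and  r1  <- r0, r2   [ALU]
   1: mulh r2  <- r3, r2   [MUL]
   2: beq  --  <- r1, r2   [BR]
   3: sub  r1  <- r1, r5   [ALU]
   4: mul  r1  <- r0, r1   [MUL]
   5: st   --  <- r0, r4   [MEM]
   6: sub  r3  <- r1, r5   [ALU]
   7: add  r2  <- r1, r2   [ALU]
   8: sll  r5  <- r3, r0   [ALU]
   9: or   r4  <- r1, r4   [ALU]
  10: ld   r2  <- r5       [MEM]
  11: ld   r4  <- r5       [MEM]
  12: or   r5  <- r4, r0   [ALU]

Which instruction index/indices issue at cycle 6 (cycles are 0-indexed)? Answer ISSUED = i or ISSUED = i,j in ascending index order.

ISSUED = 11

#0 head=0: and.ALU+mulh.MUL i0&i1 pair
#1 head=2: beq.BR+sub.ALU i2&i3 pair
#2 head=4: mul.MUL+st.MEM i4&i5 pair
#3 head=6: sub.ALU+add.ALU i6&i7 pair
#4 head=8: sll.ALU+or.ALU i8&i9 pair
#5 head=10: ld.MEM i10 no-port MEM/MEM
#6 head=11: ld.MEM i11 RAW r4
#7 head=12: or.ALU i12 tail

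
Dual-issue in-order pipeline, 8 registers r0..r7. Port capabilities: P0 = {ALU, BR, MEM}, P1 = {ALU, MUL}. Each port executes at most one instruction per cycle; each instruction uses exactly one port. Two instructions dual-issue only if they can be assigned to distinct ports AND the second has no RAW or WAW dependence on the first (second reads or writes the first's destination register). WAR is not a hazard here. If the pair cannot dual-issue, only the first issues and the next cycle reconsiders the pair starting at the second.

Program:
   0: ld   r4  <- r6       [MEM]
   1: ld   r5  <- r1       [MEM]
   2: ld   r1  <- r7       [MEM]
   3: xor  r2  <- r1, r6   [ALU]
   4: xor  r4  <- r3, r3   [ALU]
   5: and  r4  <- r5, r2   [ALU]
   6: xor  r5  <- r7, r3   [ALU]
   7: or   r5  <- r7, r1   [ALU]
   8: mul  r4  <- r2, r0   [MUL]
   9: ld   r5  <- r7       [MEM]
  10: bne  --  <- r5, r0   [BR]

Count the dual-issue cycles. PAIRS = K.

PAIRS = 3

c0: i0 ld  no-port MEM/MEM
c1: i1 ld  no-port MEM/MEM
c2: i2 ld  RAW r1
c3: i3,i4 xor;xor  2-wide
c4: i5,i6 and;xor  2-wide
c5: i7,i8 or;mul  2-wide
c6: i9 ld  no-port MEM/BR
c7: i10 bne  tail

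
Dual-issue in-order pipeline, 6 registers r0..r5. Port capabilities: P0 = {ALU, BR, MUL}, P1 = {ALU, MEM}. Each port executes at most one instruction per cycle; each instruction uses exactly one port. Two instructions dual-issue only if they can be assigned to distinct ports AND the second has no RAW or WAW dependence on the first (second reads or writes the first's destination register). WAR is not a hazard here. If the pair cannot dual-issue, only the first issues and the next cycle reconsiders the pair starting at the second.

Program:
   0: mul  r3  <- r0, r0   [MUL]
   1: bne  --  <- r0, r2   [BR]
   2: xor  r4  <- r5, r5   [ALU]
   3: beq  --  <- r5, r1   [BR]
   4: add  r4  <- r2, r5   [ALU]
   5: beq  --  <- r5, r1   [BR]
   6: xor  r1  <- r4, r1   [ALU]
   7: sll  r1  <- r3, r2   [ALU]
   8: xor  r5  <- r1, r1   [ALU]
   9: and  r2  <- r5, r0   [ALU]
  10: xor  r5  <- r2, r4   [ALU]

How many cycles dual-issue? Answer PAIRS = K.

PAIRS = 3

0. mul @i0  | no-port MUL/BR
1. bne;xor @i1&i2  | pair
2. beq;add @i3&i4  | pair
3. beq;xor @i5&i6  | pair
4. sll @i7  | RAW r1
5. xor @i8  | RAW r5
6. and @i9  | RAW r2
7. xor @i10  | tail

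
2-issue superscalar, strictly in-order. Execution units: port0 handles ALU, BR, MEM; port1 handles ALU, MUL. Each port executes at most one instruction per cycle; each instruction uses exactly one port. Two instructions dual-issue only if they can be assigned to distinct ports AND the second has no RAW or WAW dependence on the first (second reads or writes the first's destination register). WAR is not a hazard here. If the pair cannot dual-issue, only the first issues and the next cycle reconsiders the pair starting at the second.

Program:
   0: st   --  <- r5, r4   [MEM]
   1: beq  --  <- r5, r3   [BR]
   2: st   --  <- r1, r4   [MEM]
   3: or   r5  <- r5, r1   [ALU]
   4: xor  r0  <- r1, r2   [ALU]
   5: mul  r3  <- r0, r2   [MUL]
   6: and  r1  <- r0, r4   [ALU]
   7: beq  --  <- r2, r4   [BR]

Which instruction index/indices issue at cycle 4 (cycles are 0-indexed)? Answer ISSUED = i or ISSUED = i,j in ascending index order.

ISSUED = 5,6

  cy0 -> i0 (st) no-port MEM/BR
  cy1 -> i1 (beq) no-port BR/MEM
  cy2 -> i2&i3 (st+or) pair
  cy3 -> i4 (xor) RAW r0
  cy4 -> i5&i6 (mul+and) pair
  cy5 -> i7 (beq) tail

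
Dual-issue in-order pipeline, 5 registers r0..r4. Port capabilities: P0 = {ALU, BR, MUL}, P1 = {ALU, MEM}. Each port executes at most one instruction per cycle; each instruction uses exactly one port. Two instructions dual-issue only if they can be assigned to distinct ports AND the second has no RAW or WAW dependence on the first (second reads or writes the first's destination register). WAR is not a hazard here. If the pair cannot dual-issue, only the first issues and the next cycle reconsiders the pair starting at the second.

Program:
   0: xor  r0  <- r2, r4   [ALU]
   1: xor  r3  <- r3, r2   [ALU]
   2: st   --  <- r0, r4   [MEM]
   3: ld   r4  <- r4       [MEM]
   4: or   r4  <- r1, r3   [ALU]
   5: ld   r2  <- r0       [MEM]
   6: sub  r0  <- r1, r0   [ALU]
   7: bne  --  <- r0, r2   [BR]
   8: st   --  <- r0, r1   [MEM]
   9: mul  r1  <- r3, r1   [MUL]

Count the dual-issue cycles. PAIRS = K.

[0] i0&i1  xor xor  -- 2-wide
[1] i2  st  -- no-port MEM/MEM
[2] i3  ld  -- WAW r4
[3] i4&i5  or ld  -- 2-wide
[4] i6  sub  -- RAW r0
[5] i7&i8  bne st  -- 2-wide
[6] i9  mul  -- tail

PAIRS = 3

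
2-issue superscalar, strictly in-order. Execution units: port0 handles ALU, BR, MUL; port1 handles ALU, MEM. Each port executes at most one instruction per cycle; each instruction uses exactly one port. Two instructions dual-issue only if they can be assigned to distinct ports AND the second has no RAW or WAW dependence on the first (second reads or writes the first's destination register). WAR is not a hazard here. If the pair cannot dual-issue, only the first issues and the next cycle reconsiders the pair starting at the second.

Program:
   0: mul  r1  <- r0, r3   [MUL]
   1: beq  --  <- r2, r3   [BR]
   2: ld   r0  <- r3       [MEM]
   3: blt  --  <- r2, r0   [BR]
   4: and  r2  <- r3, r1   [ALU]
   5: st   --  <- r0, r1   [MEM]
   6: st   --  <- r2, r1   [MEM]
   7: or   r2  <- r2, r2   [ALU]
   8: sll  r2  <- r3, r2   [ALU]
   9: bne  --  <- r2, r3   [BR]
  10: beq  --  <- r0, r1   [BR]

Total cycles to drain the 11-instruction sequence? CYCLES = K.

[0] i0  mul.MUL  -- no-port MUL/BR
[1] i1,i2  beq.BR;ld.MEM  -- dual
[2] i3,i4  blt.BR;and.ALU  -- dual
[3] i5  st.MEM  -- no-port MEM/MEM
[4] i6,i7  st.MEM;or.ALU  -- dual
[5] i8  sll.ALU  -- RAW r2
[6] i9  bne.BR  -- no-port BR/BR
[7] i10  beq.BR  -- tail

CYCLES = 8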